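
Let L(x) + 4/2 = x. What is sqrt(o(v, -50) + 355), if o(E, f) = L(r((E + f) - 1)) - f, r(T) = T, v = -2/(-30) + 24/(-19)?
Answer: sqrt(28494015)/285 ≈ 18.730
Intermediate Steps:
v = -341/285 (v = -2*(-1/30) + 24*(-1/19) = 1/15 - 24/19 = -341/285 ≈ -1.1965)
L(x) = -2 + x
o(E, f) = -3 + E (o(E, f) = (-2 + ((E + f) - 1)) - f = (-2 + (-1 + E + f)) - f = (-3 + E + f) - f = -3 + E)
sqrt(o(v, -50) + 355) = sqrt((-3 - 341/285) + 355) = sqrt(-1196/285 + 355) = sqrt(99979/285) = sqrt(28494015)/285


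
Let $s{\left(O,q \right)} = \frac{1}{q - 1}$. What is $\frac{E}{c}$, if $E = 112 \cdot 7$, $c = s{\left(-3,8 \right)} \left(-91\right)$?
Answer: $- \frac{784}{13} \approx -60.308$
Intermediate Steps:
$s{\left(O,q \right)} = \frac{1}{-1 + q}$
$c = -13$ ($c = \frac{1}{-1 + 8} \left(-91\right) = \frac{1}{7} \left(-91\right) = -13$)
$E = 784$
$\frac{E}{c} = \frac{784}{-13} = 784 \left(- \frac{1}{13}\right) = - \frac{784}{13}$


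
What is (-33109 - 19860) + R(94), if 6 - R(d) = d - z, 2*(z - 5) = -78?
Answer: -53091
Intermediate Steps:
z = -34 (z = 5 + (½)*(-78) = 5 - 39 = -34)
R(d) = -28 - d (R(d) = 6 - (d - 1*(-34)) = 6 - (d + 34) = 6 - (34 + d) = 6 + (-34 - d) = -28 - d)
(-33109 - 19860) + R(94) = (-33109 - 19860) + (-28 - 1*94) = -52969 + (-28 - 94) = -52969 - 122 = -53091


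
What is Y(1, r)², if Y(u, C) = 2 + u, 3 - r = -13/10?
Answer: 9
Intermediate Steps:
r = 43/10 (r = 3 - (-13)/10 = 3 - 1*(-13/10) = 3 + 13/10 = 43/10 ≈ 4.3000)
Y(1, r)² = (2 + 1)² = 3² = 9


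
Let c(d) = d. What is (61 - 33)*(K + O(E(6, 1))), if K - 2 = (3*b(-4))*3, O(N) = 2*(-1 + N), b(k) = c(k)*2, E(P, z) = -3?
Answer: -2184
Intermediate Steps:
b(k) = 2*k (b(k) = k*2 = 2*k)
O(N) = -2 + 2*N
K = -70 (K = 2 + (3*(2*(-4)))*3 = 2 + (3*(-8))*3 = 2 - 24*3 = 2 - 72 = -70)
(61 - 33)*(K + O(E(6, 1))) = (61 - 33)*(-70 + (-2 + 2*(-3))) = 28*(-70 + (-2 - 6)) = 28*(-70 - 8) = 28*(-78) = -2184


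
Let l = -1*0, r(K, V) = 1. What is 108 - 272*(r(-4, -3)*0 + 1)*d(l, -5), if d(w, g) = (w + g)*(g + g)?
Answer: -13492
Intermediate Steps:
l = 0
d(w, g) = 2*g*(g + w) (d(w, g) = (g + w)*(2*g) = 2*g*(g + w))
108 - 272*(r(-4, -3)*0 + 1)*d(l, -5) = 108 - 272*(1*0 + 1)*2*(-5)*(-5 + 0) = 108 - 272*(0 + 1)*2*(-5)*(-5) = 108 - 272*50 = 108 - 13600 = -13492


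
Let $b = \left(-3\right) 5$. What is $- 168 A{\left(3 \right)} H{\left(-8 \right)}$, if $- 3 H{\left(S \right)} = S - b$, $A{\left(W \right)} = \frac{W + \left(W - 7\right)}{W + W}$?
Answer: $- \frac{196}{3} \approx -65.333$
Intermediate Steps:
$b = -15$
$A{\left(W \right)} = \frac{-7 + 2 W}{2 W}$ ($A{\left(W \right)} = \frac{W + \left(-7 + W\right)}{2 W} = \left(-7 + 2 W\right) \frac{1}{2 W} = \frac{-7 + 2 W}{2 W}$)
$H{\left(S \right)} = -5 - \frac{S}{3}$ ($H{\left(S \right)} = - \frac{S - -15}{3} = - \frac{S + 15}{3} = - \frac{15 + S}{3} = -5 - \frac{S}{3}$)
$- 168 A{\left(3 \right)} H{\left(-8 \right)} = - 168 \frac{- \frac{7}{2} + 3}{3} \left(-5 - - \frac{8}{3}\right) = - 168 \cdot \frac{1}{3} \left(- \frac{1}{2}\right) \left(-5 + \frac{8}{3}\right) = \left(-168\right) \left(- \frac{1}{6}\right) \left(- \frac{7}{3}\right) = 28 \left(- \frac{7}{3}\right) = - \frac{196}{3}$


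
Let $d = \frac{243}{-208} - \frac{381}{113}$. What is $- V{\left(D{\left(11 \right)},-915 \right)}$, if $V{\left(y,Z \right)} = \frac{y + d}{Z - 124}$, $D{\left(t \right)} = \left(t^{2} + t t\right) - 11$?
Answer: $\frac{5322717}{24420656} \approx 0.21796$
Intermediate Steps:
$D{\left(t \right)} = -11 + 2 t^{2}$ ($D{\left(t \right)} = \left(t^{2} + t^{2}\right) - 11 = 2 t^{2} - 11 = -11 + 2 t^{2}$)
$d = - \frac{106707}{23504}$ ($d = 243 \left(- \frac{1}{208}\right) - \frac{381}{113} = - \frac{243}{208} - \frac{381}{113} = - \frac{106707}{23504} \approx -4.5399$)
$V{\left(y,Z \right)} = \frac{- \frac{106707}{23504} + y}{-124 + Z}$ ($V{\left(y,Z \right)} = \frac{y - \frac{106707}{23504}}{Z - 124} = \frac{- \frac{106707}{23504} + y}{-124 + Z}$)
$- V{\left(D{\left(11 \right)},-915 \right)} = - \frac{- \frac{106707}{23504} - \left(11 - 2 \cdot 11^{2}\right)}{-124 - 915} = - \frac{- \frac{106707}{23504} + \left(-11 + 2 \cdot 121\right)}{-1039} = - \frac{\left(-1\right) \left(- \frac{106707}{23504} + \left(-11 + 242\right)\right)}{1039} = - \frac{\left(-1\right) \left(- \frac{106707}{23504} + 231\right)}{1039} = - \frac{\left(-1\right) 5322717}{1039 \cdot 23504} = \left(-1\right) \left(- \frac{5322717}{24420656}\right) = \frac{5322717}{24420656}$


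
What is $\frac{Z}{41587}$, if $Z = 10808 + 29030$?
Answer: $\frac{39838}{41587} \approx 0.95794$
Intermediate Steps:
$Z = 39838$
$\frac{Z}{41587} = \frac{39838}{41587}$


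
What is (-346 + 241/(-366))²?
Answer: 16097773129/133956 ≈ 1.2017e+5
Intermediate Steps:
(-346 + 241/(-366))² = (-346 + 241*(-1/366))² = (-346 - 241/366)² = (-126877/366)² = 16097773129/133956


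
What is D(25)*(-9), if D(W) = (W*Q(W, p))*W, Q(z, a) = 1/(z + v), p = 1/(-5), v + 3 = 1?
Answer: -5625/23 ≈ -244.57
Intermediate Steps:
v = -2 (v = -3 + 1 = -2)
p = -1/5 ≈ -0.20000
Q(z, a) = 1/(-2 + z) (Q(z, a) = 1/(z - 2) = 1/(-2 + z))
D(W) = W**2/(-2 + W) (D(W) = (W/(-2 + W))*W = W**2/(-2 + W))
D(25)*(-9) = (25**2/(-2 + 25))*(-9) = (625/23)*(-9) = -5625/23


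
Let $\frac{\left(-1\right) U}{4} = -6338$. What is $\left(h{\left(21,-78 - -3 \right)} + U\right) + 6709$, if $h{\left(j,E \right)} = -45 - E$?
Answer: $32091$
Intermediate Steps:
$U = 25352$ ($U = \left(-4\right) \left(-6338\right) = 25352$)
$\left(h{\left(21,-78 - -3 \right)} + U\right) + 6709 = \left(\left(-45 - \left(-78 - -3\right)\right) + 25352\right) + 6709 = \left(\left(-45 - \left(-78 + 3\right)\right) + 25352\right) + 6709 = \left(\left(-45 - -75\right) + 25352\right) + 6709 = \left(\left(-45 + 75\right) + 25352\right) + 6709 = \left(30 + 25352\right) + 6709 = 25382 + 6709 = 32091$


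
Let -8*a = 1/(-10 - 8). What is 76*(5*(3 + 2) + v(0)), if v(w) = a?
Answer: 68419/36 ≈ 1900.5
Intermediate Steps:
a = 1/144 (a = -1/(8*(-10 - 8)) = -1/8/(-18) = -1/8*(-1/18) = 1/144 ≈ 0.0069444)
v(w) = 1/144
76*(5*(3 + 2) + v(0)) = 76*(5*(3 + 2) + 1/144) = 76*(5*5 + 1/144) = 76*(25 + 1/144) = 76*(3601/144) = 68419/36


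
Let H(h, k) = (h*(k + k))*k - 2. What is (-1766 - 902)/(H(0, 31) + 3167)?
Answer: -2668/3165 ≈ -0.84297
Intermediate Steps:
H(h, k) = -2 + 2*h*k² (H(h, k) = (h*(2*k))*k - 2 = (2*h*k)*k - 2 = 2*h*k² - 2 = -2 + 2*h*k²)
(-1766 - 902)/(H(0, 31) + 3167) = (-1766 - 902)/((-2 + 2*0*31²) + 3167) = -2668/((-2 + 2*0*961) + 3167) = -2668/((-2 + 0) + 3167) = -2668/(-2 + 3167) = -2668/3165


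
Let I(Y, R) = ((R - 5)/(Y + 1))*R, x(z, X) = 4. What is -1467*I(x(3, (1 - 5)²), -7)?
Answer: -123228/5 ≈ -24646.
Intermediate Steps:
I(Y, R) = R*(-5 + R)/(1 + Y) (I(Y, R) = ((-5 + R)/(1 + Y))*R = R*(-5 + R)/(1 + Y))
-1467*I(x(3, (1 - 5)²), -7) = -(-10269)*(-5 - 7)/(1 + 4) = -(-10269)*(-12)/5 = -1467*84/5 = -123228/5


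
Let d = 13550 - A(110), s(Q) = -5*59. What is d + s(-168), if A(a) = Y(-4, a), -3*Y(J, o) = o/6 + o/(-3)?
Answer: 119240/9 ≈ 13249.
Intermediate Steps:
Y(J, o) = o/18 (Y(J, o) = -(o/6 + o/(-3))/3 = -(o*(1/6) + o*(-1/3))/3 = -(o/6 - o/3)/3 = -(-1)*o/18 = o/18)
A(a) = a/18
s(Q) = -295
d = 121895/9 (d = 13550 - 110/18 = 13550 - 1*55/9 = 13550 - 55/9 = 121895/9 ≈ 13544.)
d + s(-168) = 121895/9 - 295 = 119240/9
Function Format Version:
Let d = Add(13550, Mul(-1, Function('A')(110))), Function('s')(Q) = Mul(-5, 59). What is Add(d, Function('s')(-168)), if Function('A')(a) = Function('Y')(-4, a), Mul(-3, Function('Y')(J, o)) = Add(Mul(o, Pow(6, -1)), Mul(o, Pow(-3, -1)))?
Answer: Rational(119240, 9) ≈ 13249.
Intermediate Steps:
Function('Y')(J, o) = Mul(Rational(1, 18), o) (Function('Y')(J, o) = Mul(Rational(-1, 3), Add(Mul(o, Pow(6, -1)), Mul(o, Pow(-3, -1)))) = Mul(Rational(-1, 3), Add(Mul(o, Rational(1, 6)), Mul(o, Rational(-1, 3)))) = Mul(Rational(-1, 3), Add(Mul(Rational(1, 6), o), Mul(Rational(-1, 3), o))) = Mul(Rational(-1, 3), Mul(Rational(-1, 6), o)) = Mul(Rational(1, 18), o))
Function('A')(a) = Mul(Rational(1, 18), a)
Function('s')(Q) = -295
d = Rational(121895, 9) (d = Add(13550, Mul(-1, Mul(Rational(1, 18), 110))) = Add(13550, Mul(-1, Rational(55, 9))) = Add(13550, Rational(-55, 9)) = Rational(121895, 9) ≈ 13544.)
Add(d, Function('s')(-168)) = Add(Rational(121895, 9), -295) = Rational(119240, 9)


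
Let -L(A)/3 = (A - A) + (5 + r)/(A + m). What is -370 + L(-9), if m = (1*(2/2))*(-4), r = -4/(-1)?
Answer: -4783/13 ≈ -367.92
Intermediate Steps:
r = 4 (r = -4*(-1) = 4)
m = -4 (m = (1*(2*(1/2)))*(-4) = (1*1)*(-4) = 1*(-4) = -4)
L(A) = -27/(-4 + A) (L(A) = -3*((A - A) + (5 + 4)/(A - 4)) = -3*(0 + 9/(-4 + A)) = -27/(-4 + A))
-370 + L(-9) = -370 - 27/(-4 - 9) = -370 - 27/(-13) = -370 - 27*(-1/13) = -370 + 27/13 = -4783/13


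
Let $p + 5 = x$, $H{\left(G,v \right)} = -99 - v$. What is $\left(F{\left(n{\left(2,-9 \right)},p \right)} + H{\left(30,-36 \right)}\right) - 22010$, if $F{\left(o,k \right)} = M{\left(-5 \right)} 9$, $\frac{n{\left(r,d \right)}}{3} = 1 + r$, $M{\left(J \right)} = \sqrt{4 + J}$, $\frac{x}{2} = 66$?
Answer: $-22073 + 9 i \approx -22073.0 + 9.0 i$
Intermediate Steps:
$x = 132$ ($x = 2 \cdot 66 = 132$)
$p = 127$ ($p = -5 + 132 = 127$)
$n{\left(r,d \right)} = 3 + 3 r$ ($n{\left(r,d \right)} = 3 \left(1 + r\right) = 3 + 3 r$)
$F{\left(o,k \right)} = 9 i$ ($F{\left(o,k \right)} = \sqrt{4 - 5} \cdot 9 = \sqrt{-1} \cdot 9 = i 9 = 9 i$)
$\left(F{\left(n{\left(2,-9 \right)},p \right)} + H{\left(30,-36 \right)}\right) - 22010 = \left(9 i - 63\right) - 22010 = \left(-63 + 9 i\right) - 22010 = -22073 + 9 i$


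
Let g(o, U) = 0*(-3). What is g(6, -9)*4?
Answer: 0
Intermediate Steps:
g(o, U) = 0
g(6, -9)*4 = 0*4 = 0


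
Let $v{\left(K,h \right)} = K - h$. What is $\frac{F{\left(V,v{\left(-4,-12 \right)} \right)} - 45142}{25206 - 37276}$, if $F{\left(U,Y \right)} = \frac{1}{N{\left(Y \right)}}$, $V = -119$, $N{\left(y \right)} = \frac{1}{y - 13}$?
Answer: $\frac{45147}{12070} \approx 3.7404$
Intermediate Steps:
$N{\left(y \right)} = \frac{1}{-13 + y}$
$F{\left(U,Y \right)} = -13 + Y$ ($F{\left(U,Y \right)} = \frac{1}{\frac{1}{-13 + Y}} = -13 + Y$)
$\frac{F{\left(V,v{\left(-4,-12 \right)} \right)} - 45142}{25206 - 37276} = \frac{\left(-13 - -8\right) - 45142}{25206 - 37276} = \frac{\left(-13 + \left(-4 + 12\right)\right) - 45142}{-12070} = \left(\left(-13 + 8\right) - 45142\right) \left(- \frac{1}{12070}\right) = \left(-5 - 45142\right) \left(- \frac{1}{12070}\right) = \left(-45147\right) \left(- \frac{1}{12070}\right) = \frac{45147}{12070}$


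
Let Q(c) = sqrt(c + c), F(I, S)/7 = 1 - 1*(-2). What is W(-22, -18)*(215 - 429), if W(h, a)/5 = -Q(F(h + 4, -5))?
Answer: 1070*sqrt(42) ≈ 6934.4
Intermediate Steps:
F(I, S) = 21 (F(I, S) = 7*(1 - 1*(-2)) = 7*(1 + 2) = 7*3 = 21)
Q(c) = sqrt(2)*sqrt(c) (Q(c) = sqrt(2*c) = sqrt(2)*sqrt(c))
W(h, a) = -5*sqrt(42) (W(h, a) = 5*(-sqrt(2)*sqrt(21)) = 5*(-sqrt(42)) = -5*sqrt(42))
W(-22, -18)*(215 - 429) = (-5*sqrt(42))*(215 - 429) = -5*sqrt(42)*(-214) = 1070*sqrt(42)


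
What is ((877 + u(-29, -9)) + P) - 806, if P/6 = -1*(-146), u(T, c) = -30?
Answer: 917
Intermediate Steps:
P = 876 (P = 6*(-1*(-146)) = 6*146 = 876)
((877 + u(-29, -9)) + P) - 806 = ((877 - 30) + 876) - 806 = (847 + 876) - 806 = 1723 - 806 = 917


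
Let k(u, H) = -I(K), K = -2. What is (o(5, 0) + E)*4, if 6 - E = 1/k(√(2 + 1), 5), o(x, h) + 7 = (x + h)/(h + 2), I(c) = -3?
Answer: 14/3 ≈ 4.6667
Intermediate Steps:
o(x, h) = -7 + (h + x)/(2 + h) (o(x, h) = -7 + (x + h)/(h + 2) = -7 + (h + x)/(2 + h))
k(u, H) = 3 (k(u, H) = -1*(-3) = 3)
E = 17/3 (E = 6 - 1/3 = 6 - 1*⅓ = 6 - ⅓ = 17/3 ≈ 5.6667)
(o(5, 0) + E)*4 = ((-14 + 5 - 6*0)/(2 + 0) + 17/3)*4 = ((-14 + 5 + 0)/2 + 17/3)*4 = ((½)*(-9) + 17/3)*4 = (-9/2 + 17/3)*4 = (7/6)*4 = 14/3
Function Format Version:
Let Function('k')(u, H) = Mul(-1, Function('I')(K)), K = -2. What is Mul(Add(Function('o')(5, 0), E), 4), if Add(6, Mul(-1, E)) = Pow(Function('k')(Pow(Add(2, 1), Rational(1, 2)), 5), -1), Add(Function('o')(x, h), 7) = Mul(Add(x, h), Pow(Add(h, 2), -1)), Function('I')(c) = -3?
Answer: Rational(14, 3) ≈ 4.6667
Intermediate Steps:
Function('o')(x, h) = Add(-7, Mul(Pow(Add(2, h), -1), Add(h, x))) (Function('o')(x, h) = Add(-7, Mul(Add(x, h), Pow(Add(h, 2), -1))) = Add(-7, Mul(Add(h, x), Pow(Add(2, h), -1))) = Add(-7, Mul(Pow(Add(2, h), -1), Add(h, x))))
Function('k')(u, H) = 3 (Function('k')(u, H) = Mul(-1, -3) = 3)
E = Rational(17, 3) (E = Add(6, Mul(-1, Pow(3, -1))) = Add(6, Mul(-1, Rational(1, 3))) = Add(6, Rational(-1, 3)) = Rational(17, 3) ≈ 5.6667)
Mul(Add(Function('o')(5, 0), E), 4) = Mul(Add(Mul(Pow(Add(2, 0), -1), Add(-14, 5, Mul(-6, 0))), Rational(17, 3)), 4) = Mul(Add(Mul(Pow(2, -1), Add(-14, 5, 0)), Rational(17, 3)), 4) = Mul(Add(Mul(Rational(1, 2), -9), Rational(17, 3)), 4) = Mul(Add(Rational(-9, 2), Rational(17, 3)), 4) = Mul(Rational(7, 6), 4) = Rational(14, 3)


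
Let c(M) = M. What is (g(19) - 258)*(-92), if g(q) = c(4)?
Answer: 23368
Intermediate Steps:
g(q) = 4
(g(19) - 258)*(-92) = (4 - 258)*(-92) = -254*(-92) = 23368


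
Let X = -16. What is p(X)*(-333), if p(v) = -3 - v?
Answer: -4329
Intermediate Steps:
p(X)*(-333) = (-3 - 1*(-16))*(-333) = (-3 + 16)*(-333) = 13*(-333) = -4329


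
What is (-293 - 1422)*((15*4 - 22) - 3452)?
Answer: 5855010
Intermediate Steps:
(-293 - 1422)*((15*4 - 22) - 3452) = -1715*((60 - 22) - 3452) = -1715*(38 - 3452) = -1715*(-3414) = 5855010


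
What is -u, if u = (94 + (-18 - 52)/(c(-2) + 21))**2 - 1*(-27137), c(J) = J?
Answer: -12741113/361 ≈ -35294.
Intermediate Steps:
u = 12741113/361 (u = (94 + (-18 - 52)/(-2 + 21))**2 - 1*(-27137) = (94 - 70/19)**2 + 27137 = (1716/19)**2 + 27137 = 2944656/361 + 27137 = 12741113/361 ≈ 35294.)
-u = -1*12741113/361 = -12741113/361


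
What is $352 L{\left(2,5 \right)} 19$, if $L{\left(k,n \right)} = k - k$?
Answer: $0$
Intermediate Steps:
$L{\left(k,n \right)} = 0$
$352 L{\left(2,5 \right)} 19 = 352 \cdot 0 \cdot 19 = 352 \cdot 0 = 0$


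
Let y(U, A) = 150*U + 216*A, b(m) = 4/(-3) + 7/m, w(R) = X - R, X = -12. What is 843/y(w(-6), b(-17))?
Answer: -4777/7236 ≈ -0.66017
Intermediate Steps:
w(R) = -12 - R
b(m) = -4/3 + 7/m (b(m) = 4*(-⅓) + 7/m = -4/3 + 7/m)
843/y(w(-6), b(-17)) = 843/(150*(-12 - 1*(-6)) + 216*(-4/3 + 7/(-17))) = 843/(150*(-12 + 6) + 216*(-4/3 + 7*(-1/17))) = 843/(150*(-6) + 216*(-4/3 - 7/17)) = 843/(-900 + 216*(-89/51)) = 843/(-900 - 6408/17) = 843/(-21708/17) = 843*(-17/21708) = -4777/7236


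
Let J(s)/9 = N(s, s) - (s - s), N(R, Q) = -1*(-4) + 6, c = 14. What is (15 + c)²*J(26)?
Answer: 75690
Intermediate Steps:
N(R, Q) = 10 (N(R, Q) = 4 + 6 = 10)
J(s) = 90 (J(s) = 9*(10 - (s - s)) = 9*(10 - 1*0) = 9*(10 + 0) = 9*10 = 90)
(15 + c)²*J(26) = (15 + 14)²*90 = 29²*90 = 841*90 = 75690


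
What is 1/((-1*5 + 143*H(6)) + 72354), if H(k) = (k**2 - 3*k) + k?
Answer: 1/75781 ≈ 1.3196e-5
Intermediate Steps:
H(k) = k**2 - 2*k
1/((-1*5 + 143*H(6)) + 72354) = 1/((-1*5 + 143*(6*(-2 + 6))) + 72354) = 1/((-5 + 143*(6*4)) + 72354) = 1/((-5 + 143*24) + 72354) = 1/((-5 + 3432) + 72354) = 1/(3427 + 72354) = 1/75781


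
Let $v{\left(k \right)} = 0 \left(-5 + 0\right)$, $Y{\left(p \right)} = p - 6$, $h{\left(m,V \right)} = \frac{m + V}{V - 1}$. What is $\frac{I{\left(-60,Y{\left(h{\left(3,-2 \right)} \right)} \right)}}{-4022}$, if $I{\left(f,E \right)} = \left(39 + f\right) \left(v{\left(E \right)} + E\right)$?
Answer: $- \frac{133}{4022} \approx -0.033068$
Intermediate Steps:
$h{\left(m,V \right)} = \frac{V + m}{-1 + V}$
$Y{\left(p \right)} = -6 + p$ ($Y{\left(p \right)} = p - 6 = -6 + p$)
$v{\left(k \right)} = 0$ ($v{\left(k \right)} = 0 \left(-5\right) = 0$)
$I{\left(f,E \right)} = E \left(39 + f\right)$ ($I{\left(f,E \right)} = \left(39 + f\right) \left(0 + E\right) = \left(39 + f\right) E = E \left(39 + f\right)$)
$\frac{I{\left(-60,Y{\left(h{\left(3,-2 \right)} \right)} \right)}}{-4022} = \frac{\left(-6 + \frac{-2 + 3}{-1 - 2}\right) \left(39 - 60\right)}{-4022} = \left(-6 + \frac{1}{-3} \cdot 1\right) \left(-21\right) \left(- \frac{1}{4022}\right) = \left(-6 - \frac{1}{3}\right) \left(-21\right) \left(- \frac{1}{4022}\right) = \left(- \frac{19}{3}\right) \left(-21\right) \left(- \frac{1}{4022}\right) = 133 \left(- \frac{1}{4022}\right) = - \frac{133}{4022}$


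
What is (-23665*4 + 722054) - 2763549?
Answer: -2136155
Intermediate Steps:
(-23665*4 + 722054) - 2763549 = (-94660 + 722054) - 2763549 = 627394 - 2763549 = -2136155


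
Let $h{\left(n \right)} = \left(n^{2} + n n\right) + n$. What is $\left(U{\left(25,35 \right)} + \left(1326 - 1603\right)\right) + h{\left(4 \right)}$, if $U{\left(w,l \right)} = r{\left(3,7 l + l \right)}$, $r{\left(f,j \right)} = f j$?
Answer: $599$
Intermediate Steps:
$h{\left(n \right)} = n + 2 n^{2}$ ($h{\left(n \right)} = \left(n^{2} + n^{2}\right) + n = 2 n^{2} + n = n + 2 n^{2}$)
$U{\left(w,l \right)} = 24 l$ ($U{\left(w,l \right)} = 3 \left(7 l + l\right) = 3 \cdot 8 l = 24 l$)
$\left(U{\left(25,35 \right)} + \left(1326 - 1603\right)\right) + h{\left(4 \right)} = \left(24 \cdot 35 + \left(1326 - 1603\right)\right) + 4 \left(1 + 2 \cdot 4\right) = \left(840 + \left(1326 - 1603\right)\right) + 4 \left(1 + 8\right) = \left(840 - 277\right) + 4 \cdot 9 = 563 + 36 = 599$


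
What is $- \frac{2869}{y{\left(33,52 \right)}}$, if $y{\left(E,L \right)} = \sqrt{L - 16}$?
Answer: $- \frac{2869}{6} \approx -478.17$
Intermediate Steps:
$y{\left(E,L \right)} = \sqrt{-16 + L}$
$- \frac{2869}{y{\left(33,52 \right)}} = - \frac{2869}{\sqrt{-16 + 52}} = - \frac{2869}{\sqrt{36}} = - \frac{2869}{6}$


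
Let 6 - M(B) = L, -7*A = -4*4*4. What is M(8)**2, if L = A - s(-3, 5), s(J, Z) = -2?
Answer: 1296/49 ≈ 26.449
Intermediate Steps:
A = 64/7 (A = -(-4*4)*4/7 = -(-16)*4/7 = -1/7*(-64) = 64/7 ≈ 9.1429)
L = 78/7 (L = 64/7 - 1*(-2) = 64/7 + 2 = 78/7 ≈ 11.143)
M(B) = -36/7 (M(B) = 6 - 1*78/7 = 6 - 78/7 = -36/7)
M(8)**2 = (-36/7)**2 = 1296/49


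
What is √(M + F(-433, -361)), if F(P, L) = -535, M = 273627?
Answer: 2*√68273 ≈ 522.58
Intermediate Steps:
√(M + F(-433, -361)) = √(273627 - 535) = √273092 = 2*√68273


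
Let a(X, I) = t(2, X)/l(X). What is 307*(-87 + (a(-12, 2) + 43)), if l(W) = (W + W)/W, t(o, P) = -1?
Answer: -27323/2 ≈ -13662.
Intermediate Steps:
l(W) = 2 (l(W) = (2*W)/W = 2)
a(X, I) = -½ (a(X, I) = -1/2 = -1*½ = -½)
307*(-87 + (a(-12, 2) + 43)) = 307*(-87 + (-½ + 43)) = 307*(-87 + 85/2) = 307*(-89/2) = -27323/2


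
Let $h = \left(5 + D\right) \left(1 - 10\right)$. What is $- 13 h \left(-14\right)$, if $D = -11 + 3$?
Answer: $4914$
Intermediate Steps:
$D = -8$
$h = 27$ ($h = \left(5 - 8\right) \left(1 - 10\right) = \left(-3\right) \left(-9\right) = 27$)
$- 13 h \left(-14\right) = \left(-13\right) 27 \left(-14\right) = \left(-351\right) \left(-14\right) = 4914$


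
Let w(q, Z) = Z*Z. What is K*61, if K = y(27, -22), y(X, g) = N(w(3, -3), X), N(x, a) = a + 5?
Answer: 1952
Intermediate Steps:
w(q, Z) = Z²
N(x, a) = 5 + a
y(X, g) = 5 + X
K = 32 (K = 5 + 27 = 32)
K*61 = 32*61 = 1952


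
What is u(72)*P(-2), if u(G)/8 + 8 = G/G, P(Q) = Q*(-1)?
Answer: -112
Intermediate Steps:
P(Q) = -Q
u(G) = -56 (u(G) = -64 + 8*(G/G) = -64 + 8*1 = -64 + 8 = -56)
u(72)*P(-2) = -(-56)*(-2) = -56*2 = -112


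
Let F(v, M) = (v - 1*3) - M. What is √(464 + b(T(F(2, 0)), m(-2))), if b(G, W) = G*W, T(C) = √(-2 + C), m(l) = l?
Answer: √(464 - 2*I*√3) ≈ 21.541 - 0.08041*I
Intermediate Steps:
F(v, M) = -3 + v - M (F(v, M) = (v - 3) - M = (-3 + v) - M = -3 + v - M)
√(464 + b(T(F(2, 0)), m(-2))) = √(464 + √(-2 + (-3 + 2 - 1*0))*(-2)) = √(464 + √(-2 + (-3 + 2 + 0))*(-2)) = √(464 + √(-2 - 1)*(-2)) = √(464 + √(-3)*(-2)) = √(464 + (I*√3)*(-2)) = √(464 - 2*I*√3)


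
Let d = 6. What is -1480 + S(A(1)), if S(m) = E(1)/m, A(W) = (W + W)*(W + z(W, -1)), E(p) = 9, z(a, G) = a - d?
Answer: -11849/8 ≈ -1481.1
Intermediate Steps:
z(a, G) = -6 + a (z(a, G) = a - 1*6 = a - 6 = -6 + a)
A(W) = 2*W*(-6 + 2*W) (A(W) = (W + W)*(W + (-6 + W)) = (2*W)*(-6 + 2*W) = 2*W*(-6 + 2*W))
S(m) = 9/m
-1480 + S(A(1)) = -1480 + 9/((4*1*(-3 + 1))) = -1480 + 9/((4*1*(-2))) = -1480 + 9/(-8) = -1480 + 9*(-⅛) = -1480 - 9/8 = -11849/8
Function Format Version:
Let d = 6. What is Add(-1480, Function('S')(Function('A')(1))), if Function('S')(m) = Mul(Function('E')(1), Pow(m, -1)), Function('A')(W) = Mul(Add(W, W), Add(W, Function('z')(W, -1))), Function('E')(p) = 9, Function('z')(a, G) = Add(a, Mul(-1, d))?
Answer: Rational(-11849, 8) ≈ -1481.1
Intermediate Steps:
Function('z')(a, G) = Add(-6, a) (Function('z')(a, G) = Add(a, Mul(-1, 6)) = Add(a, -6) = Add(-6, a))
Function('A')(W) = Mul(2, W, Add(-6, Mul(2, W))) (Function('A')(W) = Mul(Add(W, W), Add(W, Add(-6, W))) = Mul(Mul(2, W), Add(-6, Mul(2, W))) = Mul(2, W, Add(-6, Mul(2, W))))
Function('S')(m) = Mul(9, Pow(m, -1))
Add(-1480, Function('S')(Function('A')(1))) = Add(-1480, Mul(9, Pow(Mul(4, 1, Add(-3, 1)), -1))) = Add(-1480, Mul(9, Pow(Mul(4, 1, -2), -1))) = Add(-1480, Mul(9, Pow(-8, -1))) = Add(-1480, Mul(9, Rational(-1, 8))) = Add(-1480, Rational(-9, 8)) = Rational(-11849, 8)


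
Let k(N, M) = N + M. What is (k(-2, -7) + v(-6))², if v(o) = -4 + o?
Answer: 361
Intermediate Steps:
k(N, M) = M + N
(k(-2, -7) + v(-6))² = ((-7 - 2) + (-4 - 6))² = (-9 - 10)² = (-19)² = 361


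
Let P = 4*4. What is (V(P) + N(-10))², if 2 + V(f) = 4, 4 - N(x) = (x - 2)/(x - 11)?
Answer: 1444/49 ≈ 29.469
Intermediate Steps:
P = 16
N(x) = 4 - (-2 + x)/(-11 + x) (N(x) = 4 - (x - 2)/(x - 11) = 4 - (-2 + x)/(-11 + x))
V(f) = 2 (V(f) = -2 + 4 = 2)
(V(P) + N(-10))² = (2 + 3*(-14 - 10)/(-11 - 10))² = (2 + 3*(-24)/(-21))² = (2 + 3*(-1/21)*(-24))² = (2 + 24/7)² = (38/7)² = 1444/49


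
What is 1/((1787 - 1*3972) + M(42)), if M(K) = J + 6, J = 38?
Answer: -1/2141 ≈ -0.00046707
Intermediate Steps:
M(K) = 44 (M(K) = 38 + 6 = 44)
1/((1787 - 1*3972) + M(42)) = 1/((1787 - 1*3972) + 44) = 1/((1787 - 3972) + 44) = 1/(-2185 + 44) = 1/(-2141) = -1/2141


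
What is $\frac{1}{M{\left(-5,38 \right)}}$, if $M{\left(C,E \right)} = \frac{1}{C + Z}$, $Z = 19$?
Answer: $14$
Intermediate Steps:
$M{\left(C,E \right)} = \frac{1}{19 + C}$ ($M{\left(C,E \right)} = \frac{1}{C + 19} = \frac{1}{19 + C}$)
$\frac{1}{M{\left(-5,38 \right)}} = \frac{1}{\frac{1}{19 - 5}} = \frac{1}{\frac{1}{14}} = 14$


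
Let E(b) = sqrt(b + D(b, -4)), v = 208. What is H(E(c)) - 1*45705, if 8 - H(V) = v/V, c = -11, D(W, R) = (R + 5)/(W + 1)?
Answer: -45697 + 208*I*sqrt(1110)/111 ≈ -45697.0 + 62.431*I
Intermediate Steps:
D(W, R) = (5 + R)/(1 + W)
E(b) = sqrt(b + 1/(1 + b)) (E(b) = sqrt(b + (5 - 4)/(1 + b)) = sqrt(b + 1/(1 + b)))
H(V) = 8 - 208/V
H(E(c)) - 1*45705 = (8 - 208*(-I*sqrt(10))/sqrt(1 - 11*(1 - 11))) - 1*45705 = (8 - 208*(-I*sqrt(10))/sqrt(1 - 11*(-10))) - 45705 = (8 - 208*(-I*sqrt(10)/sqrt(1 + 110))) - 45705 = (8 - 208*(-I*sqrt(1110)/111)) - 45705 = (8 - (-208)*I*sqrt(1110)/111) - 45705 = (8 + 208*I*sqrt(1110)/111) - 45705 = -45697 + 208*I*sqrt(1110)/111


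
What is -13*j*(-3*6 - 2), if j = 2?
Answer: 520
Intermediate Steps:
-13*j*(-3*6 - 2) = -26*(-3*6 - 2) = -26*(-18 - 2) = -26*(-20) = -13*(-40) = 520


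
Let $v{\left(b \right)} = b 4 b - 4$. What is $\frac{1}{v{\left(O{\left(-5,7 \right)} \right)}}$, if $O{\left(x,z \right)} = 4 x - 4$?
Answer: $\frac{1}{2300} \approx 0.00043478$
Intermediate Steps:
$O{\left(x,z \right)} = -4 + 4 x$
$v{\left(b \right)} = -4 + 4 b^{2}$ ($v{\left(b \right)} = 4 b^{2} - 4 = -4 + 4 b^{2}$)
$\frac{1}{v{\left(O{\left(-5,7 \right)} \right)}} = \frac{1}{-4 + 4 \left(-4 + 4 \left(-5\right)\right)^{2}} = \frac{1}{-4 + 4 \left(-4 - 20\right)^{2}} = \frac{1}{-4 + 4 \left(-24\right)^{2}} = \frac{1}{-4 + 4 \cdot 576} = \frac{1}{-4 + 2304} = \frac{1}{2300}$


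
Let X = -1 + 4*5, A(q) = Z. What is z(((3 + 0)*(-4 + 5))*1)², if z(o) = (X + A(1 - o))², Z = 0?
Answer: 130321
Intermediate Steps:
A(q) = 0
X = 19 (X = -1 + 20 = 19)
z(o) = 361 (z(o) = (19 + 0)² = 19² = 361)
z(((3 + 0)*(-4 + 5))*1)² = 361² = 130321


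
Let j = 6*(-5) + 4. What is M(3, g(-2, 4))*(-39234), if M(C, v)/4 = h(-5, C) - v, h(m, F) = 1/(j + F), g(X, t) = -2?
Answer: -7062120/23 ≈ -3.0705e+5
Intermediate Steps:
j = -26 (j = -30 + 4 = -26)
h(m, F) = 1/(-26 + F)
M(C, v) = -4*v + 4/(-26 + C) (M(C, v) = 4*(1/(-26 + C) - v) = -4*v + 4/(-26 + C))
M(3, g(-2, 4))*(-39234) = (4*(1 - 1*(-2)*(-26 + 3))/(-26 + 3))*(-39234) = (4*(1 - 1*(-2)*(-23))/(-23))*(-39234) = (4*(-1/23)*(1 - 46))*(-39234) = (4*(-1/23)*(-45))*(-39234) = (180/23)*(-39234) = -7062120/23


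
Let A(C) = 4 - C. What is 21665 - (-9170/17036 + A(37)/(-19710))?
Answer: 303118514413/13990815 ≈ 21666.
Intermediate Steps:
21665 - (-9170/17036 + A(37)/(-19710)) = 21665 - (-9170/17036 + (4 - 1*37)/(-19710)) = 21665 - (-9170*1/17036 + (4 - 37)*(-1/19710)) = 21665 - (-4585/8518 - 33*(-1/19710)) = 21665 - (-4585/8518 + 11/6570) = 21665 - 1*(-7507438/13990815) = 21665 + 7507438/13990815 = 303118514413/13990815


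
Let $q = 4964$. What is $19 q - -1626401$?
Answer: $1720717$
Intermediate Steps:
$19 q - -1626401 = 19 \cdot 4964 - -1626401 = 94316 + 1626401 = 1720717$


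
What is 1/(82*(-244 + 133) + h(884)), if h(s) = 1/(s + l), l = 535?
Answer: -1419/12915737 ≈ -0.00010987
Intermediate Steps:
h(s) = 1/(535 + s) (h(s) = 1/(s + 535) = 1/(535 + s))
1/(82*(-244 + 133) + h(884)) = 1/(82*(-244 + 133) + 1/(535 + 884)) = 1/(82*(-111) + 1/1419) = 1/(-9102 + 1/1419) = 1/(-12915737/1419) = -1419/12915737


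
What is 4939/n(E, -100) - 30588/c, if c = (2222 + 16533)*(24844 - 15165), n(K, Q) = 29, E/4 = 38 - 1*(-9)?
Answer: 896574029603/5264359705 ≈ 170.31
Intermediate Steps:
E = 188 (E = 4*(38 - 1*(-9)) = 4*(38 + 9) = 4*47 = 188)
c = 181529645 (c = 18755*9679 = 181529645)
4939/n(E, -100) - 30588/c = 4939/29 - 30588/181529645 = 896574029603/5264359705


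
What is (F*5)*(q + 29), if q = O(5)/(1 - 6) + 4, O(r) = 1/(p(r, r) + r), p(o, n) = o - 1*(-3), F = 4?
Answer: 8576/13 ≈ 659.69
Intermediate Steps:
p(o, n) = 3 + o (p(o, n) = o + 3 = 3 + o)
O(r) = 1/(3 + 2*r) (O(r) = 1/((3 + r) + r) = 1/(3 + 2*r))
q = 259/65 (q = 1/((3 + 2*5)*(1 - 6)) + 4 = 1/((3 + 10)*(-5)) + 4 = -1/5/13 + 4 = (1/13)*(-1/5) + 4 = -1/65 + 4 = 259/65 ≈ 3.9846)
(F*5)*(q + 29) = (4*5)*(259/65 + 29) = 20*(2144/65) = 8576/13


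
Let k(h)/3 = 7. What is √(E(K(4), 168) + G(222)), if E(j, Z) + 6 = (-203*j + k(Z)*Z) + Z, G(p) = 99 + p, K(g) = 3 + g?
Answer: √2590 ≈ 50.892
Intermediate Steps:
k(h) = 21 (k(h) = 3*7 = 21)
E(j, Z) = -6 - 203*j + 22*Z (E(j, Z) = -6 + ((-203*j + 21*Z) + Z) = -6 + (-203*j + 22*Z) = -6 - 203*j + 22*Z)
√(E(K(4), 168) + G(222)) = √((-6 - 203*(3 + 4) + 22*168) + (99 + 222)) = √((-6 - 203*7 + 3696) + 321) = √((-6 - 1421 + 3696) + 321) = √(2269 + 321) = √2590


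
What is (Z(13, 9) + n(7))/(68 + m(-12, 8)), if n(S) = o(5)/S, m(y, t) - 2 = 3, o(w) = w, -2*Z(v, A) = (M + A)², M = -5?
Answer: -51/511 ≈ -0.099804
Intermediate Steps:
Z(v, A) = -(-5 + A)²/2
m(y, t) = 5 (m(y, t) = 2 + 3 = 5)
n(S) = 5/S
(Z(13, 9) + n(7))/(68 + m(-12, 8)) = (-(-5 + 9)²/2 + 5/7)/(68 + 5) = (-½*4² + 5*(⅐))/73 = (-½*16 + 5/7)*(1/73) = (-8 + 5/7)*(1/73) = -51/7*1/73 = -51/511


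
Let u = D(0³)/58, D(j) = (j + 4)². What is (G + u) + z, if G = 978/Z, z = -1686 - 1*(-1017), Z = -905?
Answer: -17579027/26245 ≈ -669.80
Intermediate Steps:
D(j) = (4 + j)²
z = -669 (z = -1686 + 1017 = -669)
G = -978/905 (G = 978/(-905) = 978*(-1/905) = -978/905 ≈ -1.0807)
u = 8/29 (u = (4 + 0³)²/58 = (4 + 0)²*(1/58) = 4²*(1/58) = 16*(1/58) = 8/29 ≈ 0.27586)
(G + u) + z = (-978/905 + 8/29) - 669 = -21122/26245 - 669 = -17579027/26245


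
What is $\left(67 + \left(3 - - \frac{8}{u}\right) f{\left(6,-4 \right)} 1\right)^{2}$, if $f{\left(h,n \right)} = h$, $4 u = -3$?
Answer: $441$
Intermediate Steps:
$u = - \frac{3}{4}$ ($u = \frac{1}{4} \left(-3\right) = - \frac{3}{4} \approx -0.75$)
$\left(67 + \left(3 - - \frac{8}{u}\right) f{\left(6,-4 \right)} 1\right)^{2} = \left(67 + \left(3 - - \frac{8}{- \frac{3}{4}}\right) 6 \cdot 1\right)^{2} = \left(67 + \left(3 - \left(-8\right) \left(- \frac{4}{3}\right)\right) 6\right)^{2} = \left(67 + \left(3 - \frac{32}{3}\right) 6\right)^{2} = \left(67 - 46\right)^{2} = 21^{2} = 441$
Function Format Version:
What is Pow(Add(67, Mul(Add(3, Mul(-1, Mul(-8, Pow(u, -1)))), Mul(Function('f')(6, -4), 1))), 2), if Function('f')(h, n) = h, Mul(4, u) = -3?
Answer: 441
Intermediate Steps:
u = Rational(-3, 4) (u = Mul(Rational(1, 4), -3) = Rational(-3, 4) ≈ -0.75000)
Pow(Add(67, Mul(Add(3, Mul(-1, Mul(-8, Pow(u, -1)))), Mul(Function('f')(6, -4), 1))), 2) = Pow(Add(67, Mul(Add(3, Mul(-1, Mul(-8, Pow(Rational(-3, 4), -1)))), Mul(6, 1))), 2) = Pow(Add(67, Mul(Add(3, Mul(-1, Mul(-8, Rational(-4, 3)))), 6)), 2) = Pow(Add(67, Mul(Add(3, Mul(-1, Rational(32, 3))), 6)), 2) = Pow(Add(67, Mul(Add(3, Rational(-32, 3)), 6)), 2) = Pow(Add(67, Mul(Rational(-23, 3), 6)), 2) = Pow(Add(67, -46), 2) = Pow(21, 2) = 441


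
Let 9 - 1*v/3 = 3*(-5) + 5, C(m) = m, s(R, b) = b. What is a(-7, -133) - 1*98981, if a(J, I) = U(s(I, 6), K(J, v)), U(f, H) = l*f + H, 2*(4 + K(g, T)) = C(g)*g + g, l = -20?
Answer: -99084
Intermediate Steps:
v = 57 (v = 27 - 3*(3*(-5) + 5) = 27 - 3*(-15 + 5) = 27 - 3*(-10) = 27 + 30 = 57)
K(g, T) = -4 + g/2 + g**2/2 (K(g, T) = -4 + (g*g + g)/2 = -4 + (g**2 + g)/2 = -4 + (g + g**2)/2 = -4 + (g/2 + g**2/2) = -4 + g/2 + g**2/2)
U(f, H) = H - 20*f (U(f, H) = -20*f + H = H - 20*f)
a(J, I) = -124 + J/2 + J**2/2 (a(J, I) = (-4 + J/2 + J**2/2) - 20*6 = (-4 + J/2 + J**2/2) - 120 = -124 + J/2 + J**2/2)
a(-7, -133) - 1*98981 = (-124 + (1/2)*(-7) + (1/2)*(-7)**2) - 1*98981 = (-124 - 7/2 + (1/2)*49) - 98981 = (-124 - 7/2 + 49/2) - 98981 = -103 - 98981 = -99084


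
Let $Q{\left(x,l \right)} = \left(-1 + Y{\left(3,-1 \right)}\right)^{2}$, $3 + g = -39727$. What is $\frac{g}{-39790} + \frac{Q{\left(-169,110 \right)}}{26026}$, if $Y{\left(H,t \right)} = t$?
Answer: $\frac{51708607}{51778727} \approx 0.99865$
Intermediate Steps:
$g = -39730$ ($g = -3 - 39727 = -39730$)
$Q{\left(x,l \right)} = 4$ ($Q{\left(x,l \right)} = \left(-1 - 1\right)^{2} = \left(-2\right)^{2} = 4$)
$\frac{g}{-39790} + \frac{Q{\left(-169,110 \right)}}{26026} = - \frac{39730}{-39790} + \frac{4}{26026} = \left(-39730\right) \left(- \frac{1}{39790}\right) + 4 \cdot \frac{1}{26026} = \frac{3973}{3979} + \frac{2}{13013} = \frac{51708607}{51778727}$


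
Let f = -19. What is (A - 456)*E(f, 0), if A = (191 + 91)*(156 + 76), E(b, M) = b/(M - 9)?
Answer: 411464/3 ≈ 1.3715e+5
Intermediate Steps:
E(b, M) = b/(-9 + M)
A = 65424 (A = 282*232 = 65424)
(A - 456)*E(f, 0) = (65424 - 456)*(-19/(-9 + 0)) = 64968*(-19/(-9)) = 64968*(-19*(-⅑)) = 64968*(19/9) = 411464/3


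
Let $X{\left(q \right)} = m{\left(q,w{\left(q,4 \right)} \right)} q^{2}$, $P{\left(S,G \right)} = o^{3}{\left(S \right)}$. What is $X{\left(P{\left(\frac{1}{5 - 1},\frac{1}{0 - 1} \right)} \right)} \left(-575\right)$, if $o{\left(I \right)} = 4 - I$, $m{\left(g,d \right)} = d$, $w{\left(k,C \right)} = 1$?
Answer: $- \frac{6549609375}{4096} \approx -1.599 \cdot 10^{6}$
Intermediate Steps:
$P{\left(S,G \right)} = \left(4 - S\right)^{3}$
$X{\left(q \right)} = q^{2}$ ($X{\left(q \right)} = 1 q^{2} = q^{2}$)
$X{\left(P{\left(\frac{1}{5 - 1},\frac{1}{0 - 1} \right)} \right)} \left(-575\right) = \left(- \left(-4 + \frac{1}{5 - 1}\right)^{3}\right)^{2} \left(-575\right) = \left(- \left(-4 + \frac{1}{4}\right)^{3}\right)^{2} \left(-575\right) = \left(- \left(- \frac{15}{4}\right)^{3}\right)^{2} \left(-575\right) = \left(\left(-1\right) \left(- \frac{3375}{64}\right)\right)^{2} \left(-575\right) = \left(\frac{3375}{64}\right)^{2} \left(-575\right) = \frac{11390625}{4096} \left(-575\right) = - \frac{6549609375}{4096}$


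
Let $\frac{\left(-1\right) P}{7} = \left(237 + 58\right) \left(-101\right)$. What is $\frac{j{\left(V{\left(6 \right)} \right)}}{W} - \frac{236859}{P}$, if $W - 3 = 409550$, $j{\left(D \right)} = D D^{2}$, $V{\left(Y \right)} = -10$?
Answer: $- \frac{13887839861}{12202631635} \approx -1.1381$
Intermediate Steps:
$P = 208565$ ($P = - 7 \left(237 + 58\right) \left(-101\right) = - 7 \cdot 295 \left(-101\right) = \left(-7\right) \left(-29795\right) = 208565$)
$j{\left(D \right)} = D^{3}$
$W = 409553$ ($W = 3 + 409550 = 409553$)
$\frac{j{\left(V{\left(6 \right)} \right)}}{W} - \frac{236859}{P} = \frac{\left(-10\right)^{3}}{409553} - \frac{236859}{208565} = \left(-1000\right) \frac{1}{409553} - \frac{33837}{29795} = - \frac{1000}{409553} - \frac{33837}{29795} = - \frac{13887839861}{12202631635}$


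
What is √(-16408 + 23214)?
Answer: √6806 ≈ 82.499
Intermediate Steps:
√(-16408 + 23214) = √6806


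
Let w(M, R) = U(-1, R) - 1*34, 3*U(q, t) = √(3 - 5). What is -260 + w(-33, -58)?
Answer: -294 + I*√2/3 ≈ -294.0 + 0.4714*I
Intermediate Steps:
U(q, t) = I*√2/3 (U(q, t) = √(3 - 5)/3 = √(-2)/3 = (I*√2)/3 = I*√2/3)
w(M, R) = -34 + I*√2/3 (w(M, R) = I*√2/3 - 1*34 = I*√2/3 - 34 = -34 + I*√2/3)
-260 + w(-33, -58) = -260 + (-34 + I*√2/3) = -294 + I*√2/3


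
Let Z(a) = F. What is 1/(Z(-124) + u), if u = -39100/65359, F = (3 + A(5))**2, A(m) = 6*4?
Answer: 65359/47607611 ≈ 0.0013729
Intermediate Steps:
A(m) = 24
F = 729 (F = (3 + 24)**2 = 27**2 = 729)
Z(a) = 729
u = -39100/65359 (u = -39100*1/65359 = -39100/65359 ≈ -0.59823)
1/(Z(-124) + u) = 1/(729 - 39100/65359) = 1/(47607611/65359) = 65359/47607611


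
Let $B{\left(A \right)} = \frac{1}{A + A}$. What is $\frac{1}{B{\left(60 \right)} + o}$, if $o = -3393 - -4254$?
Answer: $\frac{120}{103321} \approx 0.0011614$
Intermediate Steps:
$B{\left(A \right)} = \frac{1}{2 A}$
$o = 861$ ($o = -3393 + 4254 = 861$)
$\frac{1}{B{\left(60 \right)} + o} = \frac{1}{\frac{1}{2 \cdot 60} + 861} = \frac{1}{\frac{1}{2} \cdot \frac{1}{60} + 861} = \frac{1}{\frac{1}{120} + 861} = \frac{1}{\frac{103321}{120}} = \frac{120}{103321}$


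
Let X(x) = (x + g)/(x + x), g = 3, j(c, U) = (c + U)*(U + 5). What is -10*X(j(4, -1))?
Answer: -25/4 ≈ -6.2500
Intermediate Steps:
j(c, U) = (5 + U)*(U + c) (j(c, U) = (U + c)*(5 + U) = (5 + U)*(U + c))
X(x) = (3 + x)/(2*x) (X(x) = (x + 3)/(x + x) = (3 + x)/((2*x)) = (3 + x)*(1/(2*x)) = (3 + x)/(2*x))
-10*X(j(4, -1)) = -5*(3 + ((-1)² + 5*(-1) + 5*4 - 1*4))/((-1)² + 5*(-1) + 5*4 - 1*4) = -5*(3 + (1 - 5 + 20 - 4))/(1 - 5 + 20 - 4) = -5*(3 + 12)/12 = -5*15/12 = -10*5/8 = -25/4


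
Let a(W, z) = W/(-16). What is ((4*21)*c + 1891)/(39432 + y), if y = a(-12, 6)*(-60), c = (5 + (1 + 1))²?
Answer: 6007/39387 ≈ 0.15251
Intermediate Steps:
c = 49 (c = (5 + 2)² = 7² = 49)
a(W, z) = -W/16 (a(W, z) = W*(-1/16) = -W/16)
y = -45 (y = -1/16*(-12)*(-60) = (¾)*(-60) = -45)
((4*21)*c + 1891)/(39432 + y) = ((4*21)*49 + 1891)/(39432 - 45) = (84*49 + 1891)/39387 = (4116 + 1891)*(1/39387) = 6007*(1/39387) = 6007/39387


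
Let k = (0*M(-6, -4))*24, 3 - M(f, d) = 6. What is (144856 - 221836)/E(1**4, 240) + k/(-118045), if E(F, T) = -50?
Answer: 7698/5 ≈ 1539.6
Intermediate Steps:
M(f, d) = -3 (M(f, d) = 3 - 1*6 = 3 - 6 = -3)
k = 0 (k = (0*(-3))*24 = 0*24 = 0)
(144856 - 221836)/E(1**4, 240) + k/(-118045) = (144856 - 221836)/(-50) + 0/(-118045) = -76980*(-1/50) + 0*(-1/118045) = 7698/5 + 0 = 7698/5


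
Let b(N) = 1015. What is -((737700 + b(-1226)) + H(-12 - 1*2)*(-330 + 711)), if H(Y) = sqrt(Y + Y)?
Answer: -738715 - 762*I*sqrt(7) ≈ -7.3872e+5 - 2016.1*I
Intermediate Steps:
H(Y) = sqrt(2)*sqrt(Y) (H(Y) = sqrt(2*Y) = sqrt(2)*sqrt(Y))
-((737700 + b(-1226)) + H(-12 - 1*2)*(-330 + 711)) = -((737700 + 1015) + (sqrt(2)*sqrt(-12 - 1*2))*(-330 + 711)) = -(738715 + (sqrt(2)*sqrt(-12 - 2))*381) = -(738715 + (sqrt(2)*sqrt(-14))*381) = -(738715 + (sqrt(2)*(I*sqrt(14)))*381) = -(738715 + (2*I*sqrt(7))*381) = -(738715 + 762*I*sqrt(7)) = -738715 - 762*I*sqrt(7)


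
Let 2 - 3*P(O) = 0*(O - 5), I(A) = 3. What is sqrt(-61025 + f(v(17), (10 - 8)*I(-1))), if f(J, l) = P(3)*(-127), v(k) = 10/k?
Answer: I*sqrt(549987)/3 ≈ 247.2*I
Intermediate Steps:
P(O) = 2/3 (P(O) = 2/3 - 0*(O - 5) = 2/3 - 0*(-5 + O) = 2/3 - 1/3*0 = 2/3 + 0 = 2/3)
f(J, l) = -254/3 (f(J, l) = (2/3)*(-127) = -254/3)
sqrt(-61025 + f(v(17), (10 - 8)*I(-1))) = sqrt(-61025 - 254/3) = sqrt(-183329/3) = I*sqrt(549987)/3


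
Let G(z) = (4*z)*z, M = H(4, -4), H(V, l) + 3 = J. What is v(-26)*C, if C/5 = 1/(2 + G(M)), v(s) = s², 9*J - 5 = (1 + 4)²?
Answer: 15210/11 ≈ 1382.7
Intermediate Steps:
J = 10/3 (J = 5/9 + (1 + 4)²/9 = 5/9 + (⅑)*5² = 5/9 + (⅑)*25 = 5/9 + 25/9 = 10/3 ≈ 3.3333)
H(V, l) = ⅓ (H(V, l) = -3 + 10/3 = ⅓)
M = ⅓ ≈ 0.33333
G(z) = 4*z²
C = 45/22 (C = 5/(2 + 4*(⅓)²) = 5/(2 + 4*(⅑)) = 5/(2 + 4/9) = 5/(22/9) = 5*(9/22) = 45/22 ≈ 2.0455)
v(-26)*C = (-26)²*(45/22) = 676*(45/22) = 15210/11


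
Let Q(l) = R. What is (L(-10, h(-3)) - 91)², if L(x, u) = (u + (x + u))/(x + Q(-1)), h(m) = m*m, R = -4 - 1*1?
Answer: 1885129/225 ≈ 8378.3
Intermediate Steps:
R = -5 (R = -4 - 1 = -5)
Q(l) = -5
h(m) = m²
L(x, u) = (x + 2*u)/(-5 + x) (L(x, u) = (u + (x + u))/(x - 5) = (u + (u + x))/(-5 + x) = (x + 2*u)/(-5 + x))
(L(-10, h(-3)) - 91)² = ((-10 + 2*(-3)²)/(-5 - 10) - 91)² = ((-10 + 2*9)/(-15) - 91)² = (-(-10 + 18)/15 - 91)² = (-1/15*8 - 91)² = (-8/15 - 91)² = (-1373/15)² = 1885129/225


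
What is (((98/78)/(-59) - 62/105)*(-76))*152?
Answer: 189718496/26845 ≈ 7067.2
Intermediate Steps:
(((98/78)/(-59) - 62/105)*(-76))*152 = (((98*(1/78))*(-1/59) - 62*1/105)*(-76))*152 = (((49/39)*(-1/59) - 62/105)*(-76))*152 = ((-49/2301 - 62/105)*(-76))*152 = -16423/26845*(-76)*152 = (1248148/26845)*152 = 189718496/26845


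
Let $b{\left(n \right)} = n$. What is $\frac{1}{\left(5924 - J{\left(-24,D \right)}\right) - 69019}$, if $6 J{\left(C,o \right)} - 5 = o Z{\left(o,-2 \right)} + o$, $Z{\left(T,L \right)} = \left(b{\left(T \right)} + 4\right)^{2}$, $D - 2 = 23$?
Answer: $- \frac{6}{399625} \approx -1.5014 \cdot 10^{-5}$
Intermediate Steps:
$D = 25$ ($D = 2 + 23 = 25$)
$Z{\left(T,L \right)} = \left(4 + T\right)^{2}$ ($Z{\left(T,L \right)} = \left(T + 4\right)^{2} = \left(4 + T\right)^{2}$)
$J{\left(C,o \right)} = \frac{5}{6} + \frac{o}{6} + \frac{o \left(4 + o\right)^{2}}{6}$ ($J{\left(C,o \right)} = \frac{5}{6} + \frac{o \left(4 + o\right)^{2} + o}{6} = \frac{5}{6} + \frac{o + o \left(4 + o\right)^{2}}{6} = \frac{5}{6} + \left(\frac{o}{6} + \frac{o \left(4 + o\right)^{2}}{6}\right) = \frac{5}{6} + \frac{o}{6} + \frac{o \left(4 + o\right)^{2}}{6}$)
$\frac{1}{\left(5924 - J{\left(-24,D \right)}\right) - 69019} = \frac{1}{\left(5924 - \left(\frac{5}{6} + \frac{1}{6} \cdot 25 + \frac{1}{6} \cdot 25 \left(4 + 25\right)^{2}\right)\right) - 69019} = \frac{1}{\left(5924 - \left(\frac{5}{6} + \frac{25}{6} + \frac{1}{6} \cdot 25 \cdot 29^{2}\right)\right) - 69019} = \frac{1}{\left(5924 - \left(\frac{5}{6} + \frac{25}{6} + \frac{1}{6} \cdot 25 \cdot 841\right)\right) - 69019} = \frac{1}{\left(5924 - \left(\frac{5}{6} + \frac{25}{6} + \frac{21025}{6}\right)\right) - 69019} = \frac{1}{\left(5924 - \frac{21055}{6}\right) - 69019} = \frac{1}{\frac{14489}{6} - 69019} = \frac{1}{- \frac{399625}{6}} = - \frac{6}{399625}$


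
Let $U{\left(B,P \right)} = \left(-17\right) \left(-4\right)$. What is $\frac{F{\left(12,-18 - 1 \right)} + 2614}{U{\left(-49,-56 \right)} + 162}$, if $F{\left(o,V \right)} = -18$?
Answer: $\frac{1298}{115} \approx 11.287$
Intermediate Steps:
$U{\left(B,P \right)} = 68$
$\frac{F{\left(12,-18 - 1 \right)} + 2614}{U{\left(-49,-56 \right)} + 162} = \frac{-18 + 2614}{68 + 162} = \frac{2596}{230} = 2596 \cdot \frac{1}{230} = \frac{1298}{115}$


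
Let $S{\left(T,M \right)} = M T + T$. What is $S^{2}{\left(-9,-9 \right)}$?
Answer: $5184$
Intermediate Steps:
$S{\left(T,M \right)} = T + M T$
$S^{2}{\left(-9,-9 \right)} = \left(- 9 \left(1 - 9\right)\right)^{2} = \left(\left(-9\right) \left(-8\right)\right)^{2} = 72^{2} = 5184$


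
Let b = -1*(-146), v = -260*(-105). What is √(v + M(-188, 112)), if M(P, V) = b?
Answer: √27446 ≈ 165.67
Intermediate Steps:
v = 27300
b = 146
M(P, V) = 146
√(v + M(-188, 112)) = √(27300 + 146) = √27446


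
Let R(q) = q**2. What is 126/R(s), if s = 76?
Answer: 63/2888 ≈ 0.021814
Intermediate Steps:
126/R(s) = 126/(76**2) = 126/5776 = 126*(1/5776) = 63/2888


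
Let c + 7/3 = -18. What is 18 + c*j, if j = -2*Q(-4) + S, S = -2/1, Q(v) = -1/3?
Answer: 406/9 ≈ 45.111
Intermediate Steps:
Q(v) = -⅓ (Q(v) = -1*⅓ = -⅓)
c = -61/3 (c = -7/3 - 18 = -61/3 ≈ -20.333)
S = -2 (S = -2*1 = -2)
j = -4/3 (j = -2*(-⅓) - 2 = ⅔ - 2 = -4/3 ≈ -1.3333)
18 + c*j = 18 - 61/3*(-4/3) = 18 + 244/9 = 406/9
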